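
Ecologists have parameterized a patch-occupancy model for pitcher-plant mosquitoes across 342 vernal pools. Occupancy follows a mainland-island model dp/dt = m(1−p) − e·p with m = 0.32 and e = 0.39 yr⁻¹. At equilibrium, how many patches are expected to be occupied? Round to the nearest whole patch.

154

p* = m/(m+e) = 0.32/0.7100 = 0.4507.
Expected occupied patches = N × p* = 342 × 0.4507 = 154.14 ≈ 154.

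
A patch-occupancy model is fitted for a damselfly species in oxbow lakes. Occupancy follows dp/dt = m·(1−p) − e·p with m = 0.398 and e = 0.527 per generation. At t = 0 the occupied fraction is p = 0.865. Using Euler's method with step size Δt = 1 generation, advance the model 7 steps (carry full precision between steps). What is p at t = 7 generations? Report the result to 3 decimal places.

0.430

Update rule: p ← p + [m·(1−p) − e·p]·Δt with Δt = 1.
  1  |  dp/dt·Δt = -0.402125  |  p_1 = 0.462875
  2  |  dp/dt·Δt = -0.030159  |  p_2 = 0.432716
  3  |  dp/dt·Δt = -0.002262  |  p_3 = 0.430454
  4  |  dp/dt·Δt = -0.000170  |  p_4 = 0.430284
  5  |  dp/dt·Δt = -0.000013  |  p_5 = 0.430271
  6  |  dp/dt·Δt = -0.000001  |  p_6 = 0.430270
  7  |  dp/dt·Δt = -0.000000  |  p_7 = 0.430270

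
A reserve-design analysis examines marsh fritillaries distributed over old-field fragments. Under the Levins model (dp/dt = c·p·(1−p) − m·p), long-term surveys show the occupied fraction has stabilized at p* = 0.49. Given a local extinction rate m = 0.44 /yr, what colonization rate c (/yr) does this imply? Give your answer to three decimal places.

0.863

At equilibrium c(1−p*) = m, so c = m/(1−p*).
c = 0.44/(1 − 0.49) = 0.44/0.5100 = 0.8627.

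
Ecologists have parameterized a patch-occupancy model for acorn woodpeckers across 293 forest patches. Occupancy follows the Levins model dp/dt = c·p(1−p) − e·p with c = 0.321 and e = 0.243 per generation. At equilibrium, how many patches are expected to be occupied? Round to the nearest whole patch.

71

p* = 1 − e/c = 1 − 0.243/0.321 = 0.2430.
Expected occupied patches = N × p* = 293 × 0.2430 = 71.20 ≈ 71.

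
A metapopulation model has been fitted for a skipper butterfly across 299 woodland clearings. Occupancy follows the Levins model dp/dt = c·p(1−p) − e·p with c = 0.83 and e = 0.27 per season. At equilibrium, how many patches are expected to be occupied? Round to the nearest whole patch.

p* = 1 − e/c = 1 − 0.27/0.83 = 0.6747.
Expected occupied patches = N × p* = 299 × 0.6747 = 201.73 ≈ 202.

202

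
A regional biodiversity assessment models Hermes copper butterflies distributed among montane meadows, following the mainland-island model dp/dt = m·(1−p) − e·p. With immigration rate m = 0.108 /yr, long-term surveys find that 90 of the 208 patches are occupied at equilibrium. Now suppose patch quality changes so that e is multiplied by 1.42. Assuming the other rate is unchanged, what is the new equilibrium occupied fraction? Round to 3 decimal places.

Observed p* = 90/208 = 0.43269.
Balance m(1−p*) = e·p* gives e = m(1−p*)/p* = 0.108×0.56731/0.43269 = 0.14160.
New p* = m/(m+e) = 0.10800/(0.10800+0.20107) = 0.34944.

0.349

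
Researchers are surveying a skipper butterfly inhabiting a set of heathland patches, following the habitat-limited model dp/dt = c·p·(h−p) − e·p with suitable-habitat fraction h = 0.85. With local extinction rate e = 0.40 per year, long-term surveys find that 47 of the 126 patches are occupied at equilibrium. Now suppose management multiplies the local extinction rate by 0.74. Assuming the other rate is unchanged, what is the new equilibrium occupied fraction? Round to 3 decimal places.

Observed p* = 47/126 = 0.37302.
Balance c(h−p*) = e gives c = e/(0.85 − 0.37302) = 0.40/0.47698 = 0.83861.
New p* = 0.85 − e/c = 0.85 − 0.29600/0.83861 = 0.49703.

0.497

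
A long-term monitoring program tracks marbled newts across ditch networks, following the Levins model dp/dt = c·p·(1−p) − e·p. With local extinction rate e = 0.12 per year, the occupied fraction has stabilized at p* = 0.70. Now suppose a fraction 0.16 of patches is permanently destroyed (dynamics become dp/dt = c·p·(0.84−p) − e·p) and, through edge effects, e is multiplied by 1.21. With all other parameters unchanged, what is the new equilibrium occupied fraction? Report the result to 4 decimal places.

0.4770

Balance c(1−p*) = e gives c = e/(1 − 0.70000) = 0.12/0.30000 = 0.40000.
New p* = 0.84 − e/c = 0.84 − 0.14520/0.40000 = 0.47700.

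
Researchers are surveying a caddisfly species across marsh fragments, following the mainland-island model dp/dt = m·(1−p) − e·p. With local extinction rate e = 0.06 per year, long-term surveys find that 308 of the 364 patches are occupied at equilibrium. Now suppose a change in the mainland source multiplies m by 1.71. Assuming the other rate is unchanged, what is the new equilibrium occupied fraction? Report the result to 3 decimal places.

0.904

Observed p* = 308/364 = 0.84615.
Balance m(1−p*) = e·p* gives m = e·p*/(1−p*) = 0.06×0.84615/0.15385 = 0.32999.
New p* = m/(m+e) = 0.56428/(0.56428+0.06000) = 0.90389.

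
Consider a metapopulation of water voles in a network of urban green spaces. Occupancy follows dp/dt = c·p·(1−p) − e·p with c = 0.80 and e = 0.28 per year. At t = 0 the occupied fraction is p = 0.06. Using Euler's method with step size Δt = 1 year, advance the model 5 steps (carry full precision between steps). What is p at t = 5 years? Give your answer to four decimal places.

0.3294

Update rule: p ← p + [c·p·(1−p) − e·p]·Δt with Δt = 1.
  1  |  dp/dt·Δt = +0.028320  |  p_1 = 0.088320
  2  |  dp/dt·Δt = +0.039686  |  p_2 = 0.128006
  3  |  dp/dt·Δt = +0.053455  |  p_3 = 0.181461
  4  |  dp/dt·Δt = +0.068017  |  p_4 = 0.249478
  5  |  dp/dt·Δt = +0.079937  |  p_5 = 0.329415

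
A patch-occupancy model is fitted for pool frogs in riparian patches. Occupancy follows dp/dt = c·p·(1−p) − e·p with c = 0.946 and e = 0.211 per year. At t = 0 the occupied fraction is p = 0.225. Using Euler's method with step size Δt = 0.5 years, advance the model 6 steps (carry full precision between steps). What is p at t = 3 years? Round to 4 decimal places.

Update rule: p ← p + [c·p·(1−p) − e·p]·Δt with Δt = 0.5.
  1  |  dp/dt·Δt = +0.058742  |  p_1 = 0.283742
  2  |  dp/dt·Δt = +0.066194  |  p_2 = 0.349936
  3  |  dp/dt·Δt = +0.070680  |  p_3 = 0.420616
  4  |  dp/dt·Δt = +0.070894  |  p_4 = 0.491510
  5  |  dp/dt·Δt = +0.066362  |  p_5 = 0.557872
  6  |  dp/dt·Δt = +0.057810  |  p_6 = 0.615682

0.6157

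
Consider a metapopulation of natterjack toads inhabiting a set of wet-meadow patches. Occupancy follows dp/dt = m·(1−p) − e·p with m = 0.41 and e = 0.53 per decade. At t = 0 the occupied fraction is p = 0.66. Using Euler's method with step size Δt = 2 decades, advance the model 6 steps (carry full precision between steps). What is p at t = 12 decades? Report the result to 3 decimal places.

0.540

Update rule: p ← p + [m·(1−p) − e·p]·Δt with Δt = 2.
p: 0.66000 → 0.23920  (Δp = -0.42080)
p: 0.23920 → 0.60950  (Δp = +0.37030)
p: 0.60950 → 0.28364  (Δp = -0.32587)
p: 0.28364 → 0.57040  (Δp = +0.28676)
p: 0.57040 → 0.31805  (Δp = -0.25235)
p: 0.31805 → 0.54012  (Δp = +0.22207)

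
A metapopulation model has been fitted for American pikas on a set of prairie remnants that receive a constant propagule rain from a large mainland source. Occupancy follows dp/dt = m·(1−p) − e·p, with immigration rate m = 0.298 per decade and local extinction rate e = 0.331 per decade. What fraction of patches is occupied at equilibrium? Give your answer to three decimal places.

0.474

Setting dp/dt = 0: m − m·p* = e·p*, so m = (m+e)·p*.
p* = m/(m+e) = 0.298/(0.298+0.331) = 0.298/0.6290 = 0.4738.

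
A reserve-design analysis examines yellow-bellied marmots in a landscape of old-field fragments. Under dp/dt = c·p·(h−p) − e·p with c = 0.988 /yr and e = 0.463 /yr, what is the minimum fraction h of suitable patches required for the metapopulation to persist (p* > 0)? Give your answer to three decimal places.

0.469

p* = h − e/c is positive only when h > e/c.
h_min = e/c = 0.463/0.988 = 0.4686.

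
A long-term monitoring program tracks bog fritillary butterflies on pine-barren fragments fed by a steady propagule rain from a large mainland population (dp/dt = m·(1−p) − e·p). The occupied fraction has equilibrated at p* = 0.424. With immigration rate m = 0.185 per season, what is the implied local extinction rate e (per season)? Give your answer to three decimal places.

At equilibrium m(1−p*) = e·p*, so e = m(1−p*)/p*.
e = 0.185 × 0.5760 / 0.424 = 0.2513.

0.251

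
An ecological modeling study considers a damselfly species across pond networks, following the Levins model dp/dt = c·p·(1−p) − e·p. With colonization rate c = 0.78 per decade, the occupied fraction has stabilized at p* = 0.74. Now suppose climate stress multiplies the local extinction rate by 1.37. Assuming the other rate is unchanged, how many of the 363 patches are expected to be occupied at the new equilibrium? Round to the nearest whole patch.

Balance c(1−p*) = e gives e = 0.78×(1 − 0.74000) = 0.20280.
New p* = 1 − e/c = 1 − 0.27784/0.78000 = 0.64379.
Expected occupied = 363 × 0.64379 = 233.70 ≈ 234.

234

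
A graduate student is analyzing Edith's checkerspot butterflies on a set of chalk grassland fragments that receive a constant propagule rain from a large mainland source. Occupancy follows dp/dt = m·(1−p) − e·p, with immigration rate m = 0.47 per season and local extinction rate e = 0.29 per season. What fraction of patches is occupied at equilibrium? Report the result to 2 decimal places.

0.62

At equilibrium the propagule rain into empty patches balances local extinction: m(1−p*) = e·p*.
p* = m/(m+e) = 0.47/(0.47+0.29) = 0.47/0.7600 = 0.6184.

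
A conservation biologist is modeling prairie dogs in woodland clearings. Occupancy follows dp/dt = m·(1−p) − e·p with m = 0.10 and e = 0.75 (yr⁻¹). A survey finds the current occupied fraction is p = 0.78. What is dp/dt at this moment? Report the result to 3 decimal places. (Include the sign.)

-0.563

Colonization term: m·(1−p) = 0.10×0.2200 = 0.02200.
Extinction term: e·p = 0.58500.
dp/dt = 0.02200 − 0.58500 = -0.56300.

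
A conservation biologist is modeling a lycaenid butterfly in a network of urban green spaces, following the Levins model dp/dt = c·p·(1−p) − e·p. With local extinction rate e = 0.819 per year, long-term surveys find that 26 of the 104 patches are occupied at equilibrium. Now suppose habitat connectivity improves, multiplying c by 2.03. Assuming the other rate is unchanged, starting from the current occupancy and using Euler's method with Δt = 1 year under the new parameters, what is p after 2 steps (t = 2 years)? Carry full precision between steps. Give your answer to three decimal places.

0.634

Observed p* = 26/104 = 0.25000.
Balance c(1−p*) = e gives c = e/(1 − 0.25000) = 0.819/0.75000 = 1.09200.
Starting from p₀ = 0.25000; update p ← p + (dp/dt)·Δt with the new parameters.
step 1: Δp = +0.21089, p = 0.46089
step 2: Δp = +0.17333, p = 0.63422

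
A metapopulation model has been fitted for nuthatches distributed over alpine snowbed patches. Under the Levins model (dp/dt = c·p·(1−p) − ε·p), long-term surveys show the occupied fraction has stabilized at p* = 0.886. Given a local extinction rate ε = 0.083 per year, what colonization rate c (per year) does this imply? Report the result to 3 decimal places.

At equilibrium c(1−p*) = ε, so c = ε/(1−p*).
c = 0.083/(1 − 0.886) = 0.083/0.1140 = 0.7281.

0.728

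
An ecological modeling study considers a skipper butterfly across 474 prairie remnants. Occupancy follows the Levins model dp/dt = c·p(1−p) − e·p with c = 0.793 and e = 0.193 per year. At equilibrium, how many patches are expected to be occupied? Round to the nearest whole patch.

p* = 1 − e/c = 1 − 0.193/0.793 = 0.7566.
Expected occupied patches = N × p* = 474 × 0.7566 = 358.64 ≈ 359.

359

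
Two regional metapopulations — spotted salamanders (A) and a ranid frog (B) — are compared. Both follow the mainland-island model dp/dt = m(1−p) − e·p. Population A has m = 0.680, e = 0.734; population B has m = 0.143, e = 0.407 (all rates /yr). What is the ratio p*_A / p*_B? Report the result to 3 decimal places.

A: p*_A = m/(m+e) = 0.680/1.4140 = 0.4809.
B: p*_B = 0.143/0.5500 = 0.2600.
p*_A / p*_B = 0.4809/0.2600 = 1.8496.

1.850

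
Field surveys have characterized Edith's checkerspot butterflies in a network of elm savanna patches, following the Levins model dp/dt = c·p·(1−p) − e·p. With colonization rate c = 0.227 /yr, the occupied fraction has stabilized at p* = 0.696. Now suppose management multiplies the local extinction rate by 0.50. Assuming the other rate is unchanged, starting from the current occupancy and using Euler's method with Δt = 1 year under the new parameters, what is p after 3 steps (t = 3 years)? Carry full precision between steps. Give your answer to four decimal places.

Balance c(1−p*) = e gives e = 0.227×(1 − 0.69600) = 0.06901.
Starting from p₀ = 0.69600; update p ← p + (dp/dt)·Δt with the new parameters.
  1  |  dp/dt·Δt = +0.024015  |  p_1 = 0.720015
  2  |  dp/dt·Δt = +0.020918  |  p_2 = 0.740933
  3  |  dp/dt·Δt = +0.018008  |  p_3 = 0.758941

0.7589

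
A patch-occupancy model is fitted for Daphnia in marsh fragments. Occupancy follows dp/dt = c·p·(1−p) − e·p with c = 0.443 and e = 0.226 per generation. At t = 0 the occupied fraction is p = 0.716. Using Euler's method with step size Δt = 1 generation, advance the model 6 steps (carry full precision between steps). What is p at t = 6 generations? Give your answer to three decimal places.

0.525

Update rule: p ← p + [c·p·(1−p) − e·p]·Δt with Δt = 1.
  1  |  dp/dt·Δt = -0.071735  |  p_1 = 0.644265
  2  |  dp/dt·Δt = -0.044074  |  p_2 = 0.600191
  3  |  dp/dt·Δt = -0.029340  |  p_3 = 0.570851
  4  |  dp/dt·Δt = -0.020486  |  p_4 = 0.550365
  5  |  dp/dt·Δt = -0.014756  |  p_5 = 0.535609
  6  |  dp/dt·Δt = -0.010859  |  p_6 = 0.524749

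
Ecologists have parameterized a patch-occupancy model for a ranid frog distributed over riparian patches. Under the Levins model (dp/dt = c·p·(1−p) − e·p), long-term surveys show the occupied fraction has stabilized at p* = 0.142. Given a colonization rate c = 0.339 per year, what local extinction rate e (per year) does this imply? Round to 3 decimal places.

0.291

At equilibrium c(1−p*) = e.
e = 0.339 × (1 − 0.142) = 0.339 × 0.8580 = 0.2909.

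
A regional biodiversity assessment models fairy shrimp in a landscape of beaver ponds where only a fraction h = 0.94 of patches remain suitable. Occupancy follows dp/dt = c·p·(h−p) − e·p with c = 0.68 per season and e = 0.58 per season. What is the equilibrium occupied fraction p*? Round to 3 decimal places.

Setting dp/dt = 0 and dividing by p* gives c·(h−p*) = e.
So p* = h − e/c = 0.94 − 0.58/0.68 = 0.94 − 0.8529 = 0.0871.

0.087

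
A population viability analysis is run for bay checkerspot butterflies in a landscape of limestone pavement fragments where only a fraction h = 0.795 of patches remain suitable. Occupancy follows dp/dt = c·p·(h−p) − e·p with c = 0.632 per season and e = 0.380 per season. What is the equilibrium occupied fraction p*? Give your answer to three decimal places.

Setting dp/dt = 0 and dividing by p* gives c·(h−p*) = e.
So p* = h − e/c = 0.795 − 0.380/0.632 = 0.795 − 0.6013 = 0.1937.

0.194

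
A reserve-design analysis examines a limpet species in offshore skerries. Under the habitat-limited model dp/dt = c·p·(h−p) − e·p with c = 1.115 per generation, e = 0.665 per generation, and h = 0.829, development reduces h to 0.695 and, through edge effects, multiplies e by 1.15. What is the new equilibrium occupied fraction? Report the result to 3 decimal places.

0.009

Before: p* = h − e/c = 0.829 − 0.665/1.115 = 0.829 − 0.5964 = 0.2326.
After: c = 1.115, e = 0.76475, h = 0.695; p* = 0.695 − 0.76475/1.115 = 0.0091.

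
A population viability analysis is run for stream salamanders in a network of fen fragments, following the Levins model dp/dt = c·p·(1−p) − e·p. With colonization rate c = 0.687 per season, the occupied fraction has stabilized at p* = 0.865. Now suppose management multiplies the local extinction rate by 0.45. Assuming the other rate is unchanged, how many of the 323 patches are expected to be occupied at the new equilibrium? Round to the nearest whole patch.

303

Balance c(1−p*) = e gives e = 0.687×(1 − 0.86500) = 0.09275.
New p* = 1 − e/c = 1 − 0.04174/0.68700 = 0.93924.
Expected occupied = 323 × 0.93924 = 303.37 ≈ 303.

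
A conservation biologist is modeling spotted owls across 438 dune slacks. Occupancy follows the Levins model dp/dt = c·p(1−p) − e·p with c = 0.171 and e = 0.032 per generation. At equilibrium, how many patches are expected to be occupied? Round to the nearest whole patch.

p* = 1 − e/c = 1 − 0.032/0.171 = 0.8129.
Expected occupied patches = N × p* = 438 × 0.8129 = 356.04 ≈ 356.

356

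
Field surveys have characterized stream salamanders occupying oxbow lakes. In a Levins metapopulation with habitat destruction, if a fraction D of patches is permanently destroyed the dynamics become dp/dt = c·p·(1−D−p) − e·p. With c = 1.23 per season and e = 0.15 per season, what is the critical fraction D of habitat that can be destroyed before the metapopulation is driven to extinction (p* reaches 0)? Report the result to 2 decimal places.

The nontrivial equilibrium is p* = (1−D) − e/c; extinction occurs when this hits zero.
So D_crit = 1 − e/c = 1 − 0.15/1.23 = 1 − 0.1220 = 0.8780.
This equals the undisturbed p*, a classic result of Lande's extension.

0.88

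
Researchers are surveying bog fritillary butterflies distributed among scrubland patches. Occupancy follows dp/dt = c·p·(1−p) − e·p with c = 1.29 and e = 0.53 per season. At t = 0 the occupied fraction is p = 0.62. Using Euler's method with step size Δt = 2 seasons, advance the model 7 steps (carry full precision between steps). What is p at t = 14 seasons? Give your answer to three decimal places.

0.589

Update rule: p ← p + [c·p·(1−p) − e·p]·Δt with Δt = 2.
  1  |  dp/dt·Δt = -0.049352  |  p_1 = 0.570648
  2  |  dp/dt·Δt = +0.027236  |  p_2 = 0.597884
  3  |  dp/dt·Δt = -0.013477  |  p_3 = 0.584407
  4  |  dp/dt·Δt = +0.007147  |  p_4 = 0.591554
  5  |  dp/dt·Δt = -0.003673  |  p_5 = 0.587881
  6  |  dp/dt·Δt = +0.001921  |  p_6 = 0.589802
  7  |  dp/dt·Δt = -0.000996  |  p_7 = 0.588806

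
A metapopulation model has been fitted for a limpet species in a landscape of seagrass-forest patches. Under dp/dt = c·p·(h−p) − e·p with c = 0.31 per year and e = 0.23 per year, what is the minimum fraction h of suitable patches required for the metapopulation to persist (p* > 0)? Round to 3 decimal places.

p* = h − e/c is positive only when h > e/c.
h_min = e/c = 0.23/0.31 = 0.7419.

0.742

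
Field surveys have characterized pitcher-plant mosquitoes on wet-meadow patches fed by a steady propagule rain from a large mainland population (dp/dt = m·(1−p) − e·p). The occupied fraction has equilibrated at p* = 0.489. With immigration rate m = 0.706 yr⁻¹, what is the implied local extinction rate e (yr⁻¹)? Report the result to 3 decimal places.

0.738

At equilibrium m(1−p*) = e·p*, so e = m(1−p*)/p*.
e = 0.706 × 0.5110 / 0.489 = 0.7378.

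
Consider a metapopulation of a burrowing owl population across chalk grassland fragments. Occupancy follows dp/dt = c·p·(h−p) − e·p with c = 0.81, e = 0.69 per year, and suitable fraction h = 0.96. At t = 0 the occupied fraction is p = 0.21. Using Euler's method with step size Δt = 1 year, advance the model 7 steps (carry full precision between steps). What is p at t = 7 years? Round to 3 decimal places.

Update rule: p ← p + [c·p·(h−p) − e·p]·Δt with Δt = 1.
t = 1: p = 0.21000 + (-0.01732) = 0.19268
t = 2: p = 0.19268 + (-0.01319) = 0.17948
t = 3: p = 0.17948 + (-0.01037) = 0.16911
t = 4: p = 0.16911 + (-0.00835) = 0.16076
t = 5: p = 0.16076 + (-0.00685) = 0.15391
t = 6: p = 0.15391 + (-0.00571) = 0.14821
t = 7: p = 0.14821 + (-0.00481) = 0.14340

0.143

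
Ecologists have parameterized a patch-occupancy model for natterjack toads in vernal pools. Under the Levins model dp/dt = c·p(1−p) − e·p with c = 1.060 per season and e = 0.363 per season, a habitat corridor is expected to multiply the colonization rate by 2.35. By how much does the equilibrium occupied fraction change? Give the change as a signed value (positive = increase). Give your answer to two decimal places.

Before: p* = 1 − 0.363/1.060 = 0.6575.
After the change, c = 2.491, e = 0.363, so p* = 1 − 0.363/2.491 = 0.8543.
Δp* = 0.8543 − 0.6575 = +0.1967.

0.20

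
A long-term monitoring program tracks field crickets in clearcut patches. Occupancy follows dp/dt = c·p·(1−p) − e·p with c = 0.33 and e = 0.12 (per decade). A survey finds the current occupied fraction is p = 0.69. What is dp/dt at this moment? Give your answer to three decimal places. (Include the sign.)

Colonization term: c·p·(1−p) = 0.33×0.69×0.3100 = 0.07059.
Extinction term: e·p = 0.08280.
dp/dt = 0.07059 − 0.08280 = -0.01221.

-0.012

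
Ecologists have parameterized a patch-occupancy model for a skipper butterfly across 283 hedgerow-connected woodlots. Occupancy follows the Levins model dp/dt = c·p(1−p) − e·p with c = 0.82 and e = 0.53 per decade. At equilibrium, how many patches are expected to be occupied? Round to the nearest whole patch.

p* = 1 − e/c = 1 − 0.53/0.82 = 0.3537.
Expected occupied patches = N × p* = 283 × 0.3537 = 100.09 ≈ 100.

100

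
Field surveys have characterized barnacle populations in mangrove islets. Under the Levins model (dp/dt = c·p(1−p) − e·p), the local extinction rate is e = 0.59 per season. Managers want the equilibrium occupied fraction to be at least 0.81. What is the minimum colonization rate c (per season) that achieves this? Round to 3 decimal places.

3.105

p* = 1 − e/c ≥ 0.81 requires e/c ≤ 0.1900, i.e. c ≥ e/0.1900.
c_min = 0.59/0.1900 = 3.1053.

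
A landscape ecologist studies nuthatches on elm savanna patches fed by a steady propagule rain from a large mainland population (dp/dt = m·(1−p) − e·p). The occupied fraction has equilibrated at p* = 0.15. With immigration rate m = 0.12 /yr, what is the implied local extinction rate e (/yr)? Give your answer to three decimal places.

0.680

At equilibrium m(1−p*) = e·p*, so e = m(1−p*)/p*.
e = 0.12 × 0.8500 / 0.15 = 0.6800.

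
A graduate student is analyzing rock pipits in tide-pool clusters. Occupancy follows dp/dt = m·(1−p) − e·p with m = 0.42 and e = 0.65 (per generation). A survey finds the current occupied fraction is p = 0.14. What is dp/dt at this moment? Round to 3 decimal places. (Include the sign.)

Colonization term: m·(1−p) = 0.42×0.8600 = 0.36120.
Extinction term: e·p = 0.09100.
dp/dt = 0.36120 − 0.09100 = 0.27020.

0.270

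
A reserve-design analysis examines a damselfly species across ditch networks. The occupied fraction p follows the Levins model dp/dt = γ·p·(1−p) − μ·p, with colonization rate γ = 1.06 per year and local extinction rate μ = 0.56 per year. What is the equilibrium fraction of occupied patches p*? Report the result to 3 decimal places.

0.472

Setting dp/dt = 0 and dividing through by p* gives γ·(1−p*) = μ.
So p* = 1 − μ/γ = 1 − 0.56/1.06 = 1 − 0.5283 = 0.4717.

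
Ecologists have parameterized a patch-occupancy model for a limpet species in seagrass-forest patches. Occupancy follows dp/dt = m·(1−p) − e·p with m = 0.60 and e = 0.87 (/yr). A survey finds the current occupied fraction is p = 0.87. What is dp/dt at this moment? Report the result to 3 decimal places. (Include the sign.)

Colonization term: m·(1−p) = 0.60×0.1300 = 0.07800.
Extinction term: e·p = 0.75690.
dp/dt = 0.07800 − 0.75690 = -0.67890.

-0.679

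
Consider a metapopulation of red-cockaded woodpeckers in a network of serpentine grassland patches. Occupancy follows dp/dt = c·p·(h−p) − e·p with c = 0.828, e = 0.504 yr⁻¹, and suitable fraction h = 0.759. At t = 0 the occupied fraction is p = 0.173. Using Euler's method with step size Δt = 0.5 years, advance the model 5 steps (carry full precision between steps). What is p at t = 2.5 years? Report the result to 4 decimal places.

Update rule: p ← p + [c·p·(h−p) − e·p]·Δt with Δt = 0.5.
p: 0.17300 → 0.17137  (Δp = -0.00163)
p: 0.17137 → 0.16988  (Δp = -0.00149)
p: 0.16988 → 0.16850  (Δp = -0.00138)
p: 0.16850 → 0.16723  (Δp = -0.00127)
p: 0.16723 → 0.16606  (Δp = -0.00117)

0.1661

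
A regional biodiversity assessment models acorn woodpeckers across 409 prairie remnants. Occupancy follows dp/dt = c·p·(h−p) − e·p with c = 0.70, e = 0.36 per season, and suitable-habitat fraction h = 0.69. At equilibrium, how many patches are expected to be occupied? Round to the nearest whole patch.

72

p* = h − e/c = 0.69 − 0.5143 = 0.1757.
Expected occupied patches = N × p* = 409 × 0.1757 = 71.87 ≈ 72.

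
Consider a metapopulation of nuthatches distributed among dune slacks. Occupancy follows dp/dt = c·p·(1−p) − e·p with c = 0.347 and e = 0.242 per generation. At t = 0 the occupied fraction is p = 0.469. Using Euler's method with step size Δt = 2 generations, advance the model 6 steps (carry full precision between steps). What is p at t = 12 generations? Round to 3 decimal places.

Update rule: p ← p + [c·p·(1−p) − e·p]·Δt with Δt = 2.
p: 0.46900 → 0.41484  (Δp = -0.05416)
p: 0.41484 → 0.38252  (Δp = -0.03231)
p: 0.38252 → 0.36130  (Δp = -0.02122)
p: 0.36130 → 0.34658  (Δp = -0.01472)
p: 0.34658 → 0.33600  (Δp = -0.01058)
p: 0.33600 → 0.32821  (Δp = -0.00779)

0.328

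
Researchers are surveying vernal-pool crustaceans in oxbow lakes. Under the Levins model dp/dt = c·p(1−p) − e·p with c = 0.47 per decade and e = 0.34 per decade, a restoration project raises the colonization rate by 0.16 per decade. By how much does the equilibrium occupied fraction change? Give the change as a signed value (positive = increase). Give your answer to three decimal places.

Before: p* = 1 − 0.34/0.47 = 0.2766.
After the change, c = 0.63, e = 0.34, so p* = 1 − 0.34/0.63 = 0.4603.
Δp* = 0.4603 − 0.2766 = +0.1837.

0.184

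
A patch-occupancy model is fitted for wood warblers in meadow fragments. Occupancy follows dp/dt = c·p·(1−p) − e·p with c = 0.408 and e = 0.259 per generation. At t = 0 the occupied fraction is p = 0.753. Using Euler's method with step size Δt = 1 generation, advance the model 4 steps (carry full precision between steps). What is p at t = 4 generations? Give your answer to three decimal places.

0.486

Update rule: p ← p + [c·p·(1−p) − e·p]·Δt with Δt = 1.
t = 1: p = 0.75300 + (-0.11914) = 0.63386
t = 2: p = 0.63386 + (-0.06948) = 0.56438
t = 3: p = 0.56438 + (-0.04586) = 0.51851
t = 4: p = 0.51851 + (-0.03243) = 0.48608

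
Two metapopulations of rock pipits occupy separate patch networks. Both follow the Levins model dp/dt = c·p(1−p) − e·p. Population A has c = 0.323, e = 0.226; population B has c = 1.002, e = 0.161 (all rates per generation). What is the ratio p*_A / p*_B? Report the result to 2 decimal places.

A: p*_A = 1 − 0.226/0.323 = 0.3003.
B: p*_B = 1 − 0.161/1.002 = 0.8393.
p*_A / p*_B = 0.3003/0.8393 = 0.3578.

0.36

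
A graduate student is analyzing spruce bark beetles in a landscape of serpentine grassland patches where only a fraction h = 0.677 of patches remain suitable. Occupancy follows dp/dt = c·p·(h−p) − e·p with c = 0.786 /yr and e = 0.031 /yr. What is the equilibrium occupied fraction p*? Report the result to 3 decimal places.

0.638

Setting dp/dt = 0 and dividing by p* gives c·(h−p*) = e.
So p* = h − e/c = 0.677 − 0.031/0.786 = 0.677 − 0.0394 = 0.6376.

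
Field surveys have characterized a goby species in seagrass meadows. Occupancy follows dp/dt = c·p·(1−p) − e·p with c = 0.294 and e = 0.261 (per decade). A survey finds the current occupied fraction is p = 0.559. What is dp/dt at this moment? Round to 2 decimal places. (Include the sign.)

Colonization term: c·p·(1−p) = 0.294×0.559×0.4410 = 0.07248.
Extinction term: e·p = 0.14590.
dp/dt = 0.07248 − 0.14590 = -0.07342.

-0.07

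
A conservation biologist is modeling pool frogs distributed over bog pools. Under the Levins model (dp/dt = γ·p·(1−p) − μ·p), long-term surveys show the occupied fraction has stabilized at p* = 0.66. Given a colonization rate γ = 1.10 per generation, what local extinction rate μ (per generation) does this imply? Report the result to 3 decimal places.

At equilibrium γ(1−p*) = μ.
μ = 1.10 × (1 − 0.66) = 1.10 × 0.3400 = 0.3740.

0.374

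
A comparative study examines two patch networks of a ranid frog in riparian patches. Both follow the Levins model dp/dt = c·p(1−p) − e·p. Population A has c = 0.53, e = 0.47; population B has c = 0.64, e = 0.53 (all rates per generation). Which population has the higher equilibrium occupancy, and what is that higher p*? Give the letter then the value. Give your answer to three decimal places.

B, 0.172

A: p*_A = 1 − 0.47/0.53 = 0.1132.
B: p*_B = 1 − 0.53/0.64 = 0.1719.
B is higher at 0.1719.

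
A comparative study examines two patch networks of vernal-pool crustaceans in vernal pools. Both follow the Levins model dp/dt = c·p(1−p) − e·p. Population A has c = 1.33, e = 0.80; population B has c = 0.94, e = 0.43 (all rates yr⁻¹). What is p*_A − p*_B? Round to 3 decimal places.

-0.144

A: p*_A = 1 − 0.80/1.33 = 0.3985.
B: p*_B = 1 − 0.43/0.94 = 0.5426.
p*_A − p*_B = 0.3985 − 0.5426 = -0.1441.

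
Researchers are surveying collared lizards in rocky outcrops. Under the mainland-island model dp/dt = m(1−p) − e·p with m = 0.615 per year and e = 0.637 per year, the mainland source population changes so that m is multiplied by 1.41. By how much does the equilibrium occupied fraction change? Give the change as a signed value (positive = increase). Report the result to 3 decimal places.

0.085

Before: p* = 0.615/(0.615+0.637) = 0.4912.
After: m = 0.86715, e = 0.637; p* = 0.86715/1.5042 = 0.5765.
Δp* = 0.5765 − 0.4912 = +0.0853.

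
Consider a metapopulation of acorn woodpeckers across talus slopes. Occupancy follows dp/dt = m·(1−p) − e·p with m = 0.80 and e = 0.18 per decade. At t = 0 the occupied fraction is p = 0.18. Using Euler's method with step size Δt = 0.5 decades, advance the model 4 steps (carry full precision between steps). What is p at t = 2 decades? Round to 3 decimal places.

Update rule: p ← p + [m·(1−p) − e·p]·Δt with Δt = 0.5.
step 1: Δp = +0.31180, p = 0.49180
step 2: Δp = +0.15902, p = 0.65082
step 3: Δp = +0.08110, p = 0.73192
step 4: Δp = +0.04136, p = 0.77328

0.773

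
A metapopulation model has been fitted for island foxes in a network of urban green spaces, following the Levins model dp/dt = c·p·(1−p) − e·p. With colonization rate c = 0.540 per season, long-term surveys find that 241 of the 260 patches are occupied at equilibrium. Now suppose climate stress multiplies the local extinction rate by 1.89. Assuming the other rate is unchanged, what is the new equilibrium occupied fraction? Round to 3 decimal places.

0.862

Observed p* = 241/260 = 0.92692.
Balance c(1−p*) = e gives e = 0.540×(1 − 0.92692) = 0.03946.
New p* = 1 − e/c = 1 − 0.07458/0.54000 = 0.86189.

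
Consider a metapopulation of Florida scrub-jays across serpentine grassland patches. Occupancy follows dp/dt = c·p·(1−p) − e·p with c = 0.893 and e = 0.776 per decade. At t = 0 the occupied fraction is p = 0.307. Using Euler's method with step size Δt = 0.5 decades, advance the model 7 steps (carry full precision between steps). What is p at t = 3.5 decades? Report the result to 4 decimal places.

Update rule: p ← p + [c·p·(1−p) − e·p]·Δt with Δt = 0.5.
p: 0.30700 → 0.28288  (Δp = -0.02412)
p: 0.28288 → 0.26370  (Δp = -0.01918)
p: 0.26370 → 0.24808  (Δp = -0.01562)
p: 0.24808 → 0.23511  (Δp = -0.01297)
p: 0.23511 → 0.22418  (Δp = -0.01093)
p: 0.22418 → 0.21486  (Δp = -0.00933)
p: 0.21486 → 0.20681  (Δp = -0.00804)

0.2068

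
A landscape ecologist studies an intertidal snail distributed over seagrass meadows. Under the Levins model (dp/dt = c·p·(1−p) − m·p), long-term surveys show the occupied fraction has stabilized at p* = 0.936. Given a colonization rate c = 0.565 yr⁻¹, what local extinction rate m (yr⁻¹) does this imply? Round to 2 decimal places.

0.04

At equilibrium c(1−p*) = m.
m = 0.565 × (1 − 0.936) = 0.565 × 0.0640 = 0.0362.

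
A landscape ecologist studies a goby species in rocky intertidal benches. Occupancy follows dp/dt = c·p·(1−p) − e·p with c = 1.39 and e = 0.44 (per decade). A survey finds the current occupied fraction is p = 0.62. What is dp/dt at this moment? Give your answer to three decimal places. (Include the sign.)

0.055

Colonization term: c·p·(1−p) = 1.39×0.62×0.3800 = 0.32748.
Extinction term: e·p = 0.27280.
dp/dt = 0.32748 − 0.27280 = 0.05468.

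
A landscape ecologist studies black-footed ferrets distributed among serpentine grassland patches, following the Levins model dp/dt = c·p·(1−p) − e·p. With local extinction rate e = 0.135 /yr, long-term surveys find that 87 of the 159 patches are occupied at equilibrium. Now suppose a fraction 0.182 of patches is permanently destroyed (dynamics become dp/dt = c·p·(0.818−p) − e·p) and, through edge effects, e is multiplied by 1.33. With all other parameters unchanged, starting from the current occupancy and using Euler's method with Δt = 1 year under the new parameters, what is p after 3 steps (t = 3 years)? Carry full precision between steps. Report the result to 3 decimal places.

Observed p* = 87/159 = 0.54717.
Balance c(1−p*) = e gives c = e/(1 − 0.54717) = 0.135/0.45283 = 0.29813.
Starting from p₀ = 0.54717; update p ← p + (dp/dt)·Δt with the new parameters.
step 1: Δp = -0.05407, p = 0.49310
step 2: Δp = -0.04078, p = 0.45233
step 3: Δp = -0.03190, p = 0.42042

0.420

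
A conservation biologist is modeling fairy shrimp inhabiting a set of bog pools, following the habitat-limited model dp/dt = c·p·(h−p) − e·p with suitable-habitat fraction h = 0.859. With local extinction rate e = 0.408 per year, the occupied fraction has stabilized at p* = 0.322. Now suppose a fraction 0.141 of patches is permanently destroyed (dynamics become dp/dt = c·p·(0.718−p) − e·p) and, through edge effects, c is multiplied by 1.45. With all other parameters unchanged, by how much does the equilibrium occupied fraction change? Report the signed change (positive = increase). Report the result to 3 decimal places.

Balance c(h−p*) = e gives c = e/(0.859 − 0.32200) = 0.408/0.53700 = 0.75978.
New p* = 0.718 − e/c = 0.718 − 0.40800/1.10168 = 0.34766.
Δp* = 0.34766 − 0.32200 = +0.02566.

0.026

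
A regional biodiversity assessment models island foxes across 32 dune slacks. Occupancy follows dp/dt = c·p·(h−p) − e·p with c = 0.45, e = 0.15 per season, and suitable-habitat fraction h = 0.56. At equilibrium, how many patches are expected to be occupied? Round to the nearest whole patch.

7

p* = h − e/c = 0.56 − 0.3333 = 0.2267.
Expected occupied patches = N × p* = 32 × 0.2267 = 7.25 ≈ 7.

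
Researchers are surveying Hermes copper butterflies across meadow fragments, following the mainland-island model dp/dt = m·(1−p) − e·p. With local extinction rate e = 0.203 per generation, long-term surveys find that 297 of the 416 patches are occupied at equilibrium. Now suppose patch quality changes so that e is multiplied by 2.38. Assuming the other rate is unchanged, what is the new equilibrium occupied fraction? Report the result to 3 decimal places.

0.512

Observed p* = 297/416 = 0.71394.
Balance m(1−p*) = e·p* gives m = e·p*/(1−p*) = 0.203×0.71394/0.28606 = 0.50664.
New p* = m/(m+e) = 0.50664/(0.50664+0.48314) = 0.51187.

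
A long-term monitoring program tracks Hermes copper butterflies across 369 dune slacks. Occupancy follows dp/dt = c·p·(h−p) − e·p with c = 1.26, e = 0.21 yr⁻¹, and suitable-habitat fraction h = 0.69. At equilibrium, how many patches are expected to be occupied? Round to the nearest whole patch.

193

p* = h − e/c = 0.69 − 0.1667 = 0.5233.
Expected occupied patches = N × p* = 369 × 0.5233 = 193.11 ≈ 193.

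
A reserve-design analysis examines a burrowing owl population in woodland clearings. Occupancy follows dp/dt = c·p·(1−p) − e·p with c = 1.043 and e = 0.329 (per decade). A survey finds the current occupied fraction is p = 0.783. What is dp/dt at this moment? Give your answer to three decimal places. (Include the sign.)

Colonization term: c·p·(1−p) = 1.043×0.783×0.2170 = 0.17722.
Extinction term: e·p = 0.25761.
dp/dt = 0.17722 − 0.25761 = -0.08039.

-0.080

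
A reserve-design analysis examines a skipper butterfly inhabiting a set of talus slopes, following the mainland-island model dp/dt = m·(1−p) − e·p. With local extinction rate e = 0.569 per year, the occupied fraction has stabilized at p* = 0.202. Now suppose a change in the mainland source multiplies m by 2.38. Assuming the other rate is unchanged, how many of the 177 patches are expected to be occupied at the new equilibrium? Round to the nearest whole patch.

67

Balance m(1−p*) = e·p* gives m = e·p*/(1−p*) = 0.569×0.20200/0.79800 = 0.14403.
New p* = m/(m+e) = 0.34279/(0.34279+0.56900) = 0.37595.
Expected occupied = 177 × 0.37595 = 66.54 ≈ 67.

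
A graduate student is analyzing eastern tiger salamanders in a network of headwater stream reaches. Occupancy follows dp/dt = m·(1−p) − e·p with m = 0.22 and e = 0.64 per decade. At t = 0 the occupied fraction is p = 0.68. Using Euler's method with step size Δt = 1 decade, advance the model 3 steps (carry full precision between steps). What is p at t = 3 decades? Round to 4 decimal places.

Update rule: p ← p + [m·(1−p) − e·p]·Δt with Δt = 1.
step 1: Δp = -0.36480, p = 0.31520
step 2: Δp = -0.05107, p = 0.26413
step 3: Δp = -0.00715, p = 0.25698

0.2570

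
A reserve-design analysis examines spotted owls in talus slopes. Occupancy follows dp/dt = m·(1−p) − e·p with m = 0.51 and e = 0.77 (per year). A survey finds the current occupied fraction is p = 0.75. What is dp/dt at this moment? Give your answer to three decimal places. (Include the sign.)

-0.450

Colonization term: m·(1−p) = 0.51×0.2500 = 0.12750.
Extinction term: e·p = 0.57750.
dp/dt = 0.12750 − 0.57750 = -0.45000.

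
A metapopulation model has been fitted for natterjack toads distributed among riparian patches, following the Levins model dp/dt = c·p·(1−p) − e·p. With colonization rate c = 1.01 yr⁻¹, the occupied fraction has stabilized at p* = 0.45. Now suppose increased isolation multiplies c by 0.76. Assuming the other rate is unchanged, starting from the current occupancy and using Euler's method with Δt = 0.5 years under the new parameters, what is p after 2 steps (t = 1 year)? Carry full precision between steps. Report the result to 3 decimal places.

Balance c(1−p*) = e gives e = 1.01×(1 − 0.45000) = 0.55550.
Starting from p₀ = 0.45000; update p ← p + (dp/dt)·Δt with the new parameters.
step 1: Δp = -0.03000, p = 0.42000
step 2: Δp = -0.02316, p = 0.39684

0.397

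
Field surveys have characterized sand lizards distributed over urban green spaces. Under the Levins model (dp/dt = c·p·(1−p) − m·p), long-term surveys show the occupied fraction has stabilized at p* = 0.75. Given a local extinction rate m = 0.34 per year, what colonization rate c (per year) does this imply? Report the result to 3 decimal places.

At equilibrium c(1−p*) = m, so c = m/(1−p*).
c = 0.34/(1 − 0.75) = 0.34/0.2500 = 1.3600.

1.360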